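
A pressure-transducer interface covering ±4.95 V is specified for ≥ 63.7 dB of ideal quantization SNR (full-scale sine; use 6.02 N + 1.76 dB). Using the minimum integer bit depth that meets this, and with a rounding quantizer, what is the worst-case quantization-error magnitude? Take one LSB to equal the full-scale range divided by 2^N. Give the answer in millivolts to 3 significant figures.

Range = 4.95 − (-4.95) = 9.9 V.
N ≥ (63.7 − 1.76)/6.02 = 10.289 → N_min = 11.
Step size = 9.9/2048 V = 4.8340 mV.
Half an LSB is 2.42 mV.

2.42 mV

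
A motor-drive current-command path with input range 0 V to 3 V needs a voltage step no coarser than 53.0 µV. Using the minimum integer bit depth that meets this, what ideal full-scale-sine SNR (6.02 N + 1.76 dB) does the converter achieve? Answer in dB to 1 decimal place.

V_FS = 3 V.
3 V / 53.0 µV = 56600. Since 2^15 = 32768 and 2^16 = 65536, N = 16.
SNR = 6.02 × 16 + 1.76 = 98.08 dB.

98.1 dB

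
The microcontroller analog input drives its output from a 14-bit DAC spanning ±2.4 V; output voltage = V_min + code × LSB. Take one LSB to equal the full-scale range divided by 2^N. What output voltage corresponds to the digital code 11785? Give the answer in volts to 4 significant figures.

Full-scale range = 2.4 V − (-2.4 V) = 4.8 V. LSB = 4.8 V / 2^14.
V_out = V_min + code × LSB = -2.4 V + 11785 × 4.8 V / 16384
      = -2.4 + 3.45264 = 1.05264 V.

1.053 V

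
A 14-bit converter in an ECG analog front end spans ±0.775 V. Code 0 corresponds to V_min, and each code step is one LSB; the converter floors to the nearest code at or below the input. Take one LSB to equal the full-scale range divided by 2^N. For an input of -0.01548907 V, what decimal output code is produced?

8028

Span: 0.775 V − (-0.775 V) = 1.55 V. LSB = 1.55 V / 2^14 ≈ 94.60 µV.
V_in − V_min = -0.01548907 − (-0.775) = 0.75951093 V.
Divide by LSB: 0.75951093 × 16384/1.55 = 8028.2755.
Truncating gives code 8028.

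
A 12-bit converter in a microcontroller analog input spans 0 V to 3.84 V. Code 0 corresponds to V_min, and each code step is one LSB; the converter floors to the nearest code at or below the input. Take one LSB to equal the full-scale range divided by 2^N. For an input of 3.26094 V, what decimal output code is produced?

3478

Span = 3.84 V. LSB = 3.84 V / 2^12 ≈ 0.9375 mV.
(V_in − V_min) × 2^12/range = (3.26094 − (0)) × 4096/3.84 = 3478.336.
Floor → code = 3478.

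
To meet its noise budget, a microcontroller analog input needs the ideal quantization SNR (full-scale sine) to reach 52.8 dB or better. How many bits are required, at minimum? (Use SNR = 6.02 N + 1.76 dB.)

9 bits

N ≥ (52.8 − 1.76)/6.02 = 8.478 → N_min = 9.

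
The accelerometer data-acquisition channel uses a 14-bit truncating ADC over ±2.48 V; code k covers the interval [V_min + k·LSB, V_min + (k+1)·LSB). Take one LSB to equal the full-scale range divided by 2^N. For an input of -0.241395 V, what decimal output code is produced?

Full-scale range = 2.48 V − (-2.48 V) = 4.96 V. LSB = 4.96 V / 2^14 ≈ 302.7 µV.
code = ⌊(V_in − V_min)/LSB⌋ = ⌊(V_in − V_min) × 2^14 / range⌋
     = ⌊(-0.241395 − (-2.48)) × 16384 / 4.96⌋ = ⌊2.238605 × 16384/4.96⌋
     = ⌊7394.618⌋ = 7394.

7394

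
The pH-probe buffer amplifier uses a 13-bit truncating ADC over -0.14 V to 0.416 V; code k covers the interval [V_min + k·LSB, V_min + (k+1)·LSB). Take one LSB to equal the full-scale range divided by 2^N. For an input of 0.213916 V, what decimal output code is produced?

5214

Range = 0.416 − (-0.14) = 0.556 V. LSB = 0.556 V / 2^13 ≈ 67.87 µV.
code = ⌊(V_in − V_min)/LSB⌋ = ⌊(V_in − V_min) × 2^13 / range⌋
     = ⌊(0.213916 − (-0.14)) × 8192 / 0.556⌋ = ⌊0.353916 × 8192/0.556⌋
     = ⌊5214.532⌋ = 5214.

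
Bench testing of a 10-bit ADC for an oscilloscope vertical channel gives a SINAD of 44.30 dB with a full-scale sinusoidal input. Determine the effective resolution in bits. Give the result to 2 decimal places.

7.07 bits

ENOB = (44.30 − 1.76)/6.02 = 7.0664 bits.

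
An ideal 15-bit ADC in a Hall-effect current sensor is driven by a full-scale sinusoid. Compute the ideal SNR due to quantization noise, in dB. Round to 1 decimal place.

6.02(15) + 1.76 = 90.30 + 1.76 = 92.06 dB.

92.1 dB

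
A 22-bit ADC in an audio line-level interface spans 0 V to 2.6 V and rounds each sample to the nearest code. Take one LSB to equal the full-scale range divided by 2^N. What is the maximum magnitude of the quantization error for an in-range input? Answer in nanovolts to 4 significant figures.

Range is 2.6 V.
LSB = 2.6 V / 2^22 = 0.619888 µV.
A rounding quantizer has |error| ≤ LSB/2 = 309.9 nV.

309.9 nV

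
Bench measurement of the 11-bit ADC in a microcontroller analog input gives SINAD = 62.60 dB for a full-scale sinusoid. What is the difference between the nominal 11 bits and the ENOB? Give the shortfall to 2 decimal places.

Effective bits = (62.60 − 1.76)/6.02 = 10.1063.
11 − 10.1063 = 0.89 bits below nominal.

0.89 bits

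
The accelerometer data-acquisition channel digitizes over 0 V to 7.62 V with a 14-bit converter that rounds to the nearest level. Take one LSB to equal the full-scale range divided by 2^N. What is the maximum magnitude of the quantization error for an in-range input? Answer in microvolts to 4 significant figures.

232.5 µV

Range is 7.62 V.
Step size = 7.62/16384 V = 465.088 µV.
|e|_max = LSB/2 = 232.5 µV.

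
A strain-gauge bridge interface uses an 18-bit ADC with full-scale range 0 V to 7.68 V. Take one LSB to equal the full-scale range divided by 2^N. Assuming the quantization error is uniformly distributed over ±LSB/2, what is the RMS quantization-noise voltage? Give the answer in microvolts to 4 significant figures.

Range is 7.68 V.
One LSB is 7.68 V / 262144 = 29.2969 µV.
RMS of a uniform error over width LSB is LSB/√12 = 8.457 µV.

8.457 µV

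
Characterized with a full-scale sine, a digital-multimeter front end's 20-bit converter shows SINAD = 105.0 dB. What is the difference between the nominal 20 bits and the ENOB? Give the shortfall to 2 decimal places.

ENOB = (SINAD − 1.76)/6.02 = (105.0 − 1.76)/6.02 = 17.1495 bits.
20 − 17.1495 = 2.85 bits below nominal.

2.85 bits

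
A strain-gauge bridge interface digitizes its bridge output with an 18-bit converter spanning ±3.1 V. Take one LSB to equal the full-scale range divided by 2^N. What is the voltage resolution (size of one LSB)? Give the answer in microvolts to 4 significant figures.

23.65 µV

Range = 3.1 − (-3.1) = 6.2 V.
Number of codes = 2^18 = 262144.
Step size = 6.2/262144 V = 23.65 µV.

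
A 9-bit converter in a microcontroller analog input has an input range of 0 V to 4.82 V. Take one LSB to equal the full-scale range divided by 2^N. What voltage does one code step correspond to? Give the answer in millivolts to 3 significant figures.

9.41 mV

V_FS = 4.82 V.
Number of codes = 2^9 = 512.
Step size = 4.82/512 V = 9.41 mV.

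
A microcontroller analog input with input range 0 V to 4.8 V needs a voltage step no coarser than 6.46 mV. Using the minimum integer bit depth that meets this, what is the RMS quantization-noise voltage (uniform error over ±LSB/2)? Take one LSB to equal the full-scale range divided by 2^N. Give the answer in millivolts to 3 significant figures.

Range is 4.8 V.
Need 2^N ≥ 4.8 V / 6.46 mV = 743.0 → N_min = 10.
LSB = 4.8 V / 2^10 = 4.6875 mV.
V_rms = LSB/√12 = 1.35 mV.

1.35 mV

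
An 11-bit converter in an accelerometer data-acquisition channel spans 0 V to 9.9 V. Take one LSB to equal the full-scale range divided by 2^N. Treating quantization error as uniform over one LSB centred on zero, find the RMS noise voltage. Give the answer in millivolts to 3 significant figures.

1.40 mV

V_FS = 9.9 V.
LSB = 9.9 V / 2^11 = 4.8340 mV.
RMS of a uniform error over width LSB is LSB/√12 = 1.40 mV.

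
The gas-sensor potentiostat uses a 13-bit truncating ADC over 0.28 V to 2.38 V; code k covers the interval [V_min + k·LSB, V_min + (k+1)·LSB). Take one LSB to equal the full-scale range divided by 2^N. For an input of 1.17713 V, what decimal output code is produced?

Range = 2.38 − (0.28) = 2.1 V. LSB = 2.1 V / 2^13 ≈ 256.3 µV.
V_in − V_min = 1.17713 − (0.28) = 0.89713 V.
Divide by LSB: 0.89713 × 8192/2.1 = 3499.6614.
Truncating gives code 3499.

3499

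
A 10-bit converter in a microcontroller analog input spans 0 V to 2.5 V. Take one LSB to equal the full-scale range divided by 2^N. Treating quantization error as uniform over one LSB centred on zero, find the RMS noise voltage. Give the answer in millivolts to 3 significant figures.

V_FS = 2.5 V.
LSB = 2.5 V ÷ 2^10 = 2.5/1024 V = 2.4414 mV.
RMS of a uniform error over width LSB is LSB/√12 = 0.705 mV.

0.705 mV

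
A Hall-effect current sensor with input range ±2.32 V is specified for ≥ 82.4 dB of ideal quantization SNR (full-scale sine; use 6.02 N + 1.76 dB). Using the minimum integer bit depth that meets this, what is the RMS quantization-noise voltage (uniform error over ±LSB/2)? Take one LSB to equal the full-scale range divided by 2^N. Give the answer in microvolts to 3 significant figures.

81.8 µV

Range = 2.32 − (-2.32) = 4.64 V.
Solving 6.02 N ≥ 82.4 − 1.76: N ≥ 13.395. Round up → N = 14.
Step size = 4.64/16384 V = 283.20 µV.
V_rms = LSB/√12 = 81.8 µV.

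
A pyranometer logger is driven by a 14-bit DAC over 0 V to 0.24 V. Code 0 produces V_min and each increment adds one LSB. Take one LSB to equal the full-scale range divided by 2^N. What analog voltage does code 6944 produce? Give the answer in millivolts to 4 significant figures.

101.7 mV

Span = 0.24 V. LSB = 0.24 V / 2^14.
V_out = 0 + 6944 × (0.24/16384) V
      = 0 + 0.101719 = 0.101719 V.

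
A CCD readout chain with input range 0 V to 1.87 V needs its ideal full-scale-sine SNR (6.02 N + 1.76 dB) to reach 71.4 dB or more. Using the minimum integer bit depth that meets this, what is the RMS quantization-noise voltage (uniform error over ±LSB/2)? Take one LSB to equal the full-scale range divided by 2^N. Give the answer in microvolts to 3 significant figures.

Range is 1.87 V.
6.02 N + 1.76 ≥ 71.4 gives N ≥ 11.568, so the minimum integer is 12.
One LSB is 1.87 V / 4096 = 456.54 µV.
RMS noise = LSB/√12 = 132 µV.

132 µV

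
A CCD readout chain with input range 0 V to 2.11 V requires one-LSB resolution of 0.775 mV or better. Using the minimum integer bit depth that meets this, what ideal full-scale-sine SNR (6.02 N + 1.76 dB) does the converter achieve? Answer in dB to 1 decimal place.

74.0 dB

Full-scale range = 2.11 V.
Levels needed ≥ 2.11/0.775 mV = 2723. 2^12 = 4096 suffices, so N_min = 12.
Ideal SNR at N = 12: 6.02·12 + 1.76 = 74.0 dB.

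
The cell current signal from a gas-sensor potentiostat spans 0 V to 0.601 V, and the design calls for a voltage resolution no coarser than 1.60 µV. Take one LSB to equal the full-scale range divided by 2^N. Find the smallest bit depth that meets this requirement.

19 bits

Full-scale range = 0.601 V.
Required number of levels: 0.601/1.60 µV = 375620; smallest N with 2^N ≥ that is 19.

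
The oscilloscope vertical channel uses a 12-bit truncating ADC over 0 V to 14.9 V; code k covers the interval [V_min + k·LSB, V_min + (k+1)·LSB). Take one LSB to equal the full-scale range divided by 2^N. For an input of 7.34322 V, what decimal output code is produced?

Span = 14.9 V. LSB = 14.9 V / 2^12 ≈ 3.638 mV.
(V_in − V_min) × 2^12/range = (7.34322 − (0)) × 4096/14.9 = 2018.646.
Floor → code = 2018.

2018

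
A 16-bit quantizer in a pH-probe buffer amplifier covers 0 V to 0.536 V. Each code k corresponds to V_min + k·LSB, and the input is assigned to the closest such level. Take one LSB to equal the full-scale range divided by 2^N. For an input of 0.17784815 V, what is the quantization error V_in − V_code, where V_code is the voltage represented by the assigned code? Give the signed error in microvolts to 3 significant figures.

+2.08 µV

V_FS = 0.536 V. LSB = 0.536 V / 2^16 ≈ 8.179 µV.
Position in LSBs: (0.17784815 − (0)) × 65536/0.536 = 21745.2544; rounding gives k = 21745.
V_code = 0 + (21745/65536) × 0.536 = 0.17784606934 V.
e = 0.17784815 − (0.17784606934) = +2.08 µV.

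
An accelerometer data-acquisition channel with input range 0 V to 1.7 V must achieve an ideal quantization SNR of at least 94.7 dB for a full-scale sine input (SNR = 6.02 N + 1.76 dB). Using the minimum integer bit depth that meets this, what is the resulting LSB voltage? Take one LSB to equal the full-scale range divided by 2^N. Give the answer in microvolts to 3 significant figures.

V_FS = 1.7 V.
Solving 6.02 N ≥ 94.7 − 1.76: N ≥ 15.439. Round up → N = 16.
LSB = 1.7 V / 2^16 = 25.9 µV.

25.9 µV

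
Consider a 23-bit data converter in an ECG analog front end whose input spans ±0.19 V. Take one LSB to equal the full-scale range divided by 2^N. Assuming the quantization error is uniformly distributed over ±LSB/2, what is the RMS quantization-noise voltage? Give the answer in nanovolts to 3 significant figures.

13.1 nV

Range = 0.19 − (-0.19) = 0.38 V.
LSB = 0.38 V ÷ 2^23 = 0.38/8388608 V = 45.300 nV.
RMS of a uniform error over width LSB is LSB/√12 = 13.1 nV.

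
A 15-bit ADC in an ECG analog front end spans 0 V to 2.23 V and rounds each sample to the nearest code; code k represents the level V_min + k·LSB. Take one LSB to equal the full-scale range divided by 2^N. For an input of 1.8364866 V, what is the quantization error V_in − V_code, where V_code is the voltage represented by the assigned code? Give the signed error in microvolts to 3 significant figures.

Span = 2.23 V. LSB = 2.23 V / 2^15 ≈ 68.05 µV.
Position in LSBs: (1.8364866 − (0)) × 32768/2.23 = 26985.6470; rounding gives k = 26986.
V_code = V_min + k × range/2^15 = 0 + 26986 × 2.23/32768 = 1.8365106201 V.
Error = V_in − V_code = 1.8364866 − (1.8365106201) = −24.0 µV.

−24.0 µV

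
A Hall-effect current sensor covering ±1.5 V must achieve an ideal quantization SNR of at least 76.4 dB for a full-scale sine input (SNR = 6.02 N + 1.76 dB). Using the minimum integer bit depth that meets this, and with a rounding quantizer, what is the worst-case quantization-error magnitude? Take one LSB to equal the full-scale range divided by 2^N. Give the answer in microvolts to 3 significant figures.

Range = 1.5 − (-1.5) = 3 V.
N ≥ (76.4 − 1.76)/6.02 = 12.399 → N_min = 13.
LSB = 3 V / 2^13 = 366.21 µV.
|e|_max = LSB/2 = 183 µV.

183 µV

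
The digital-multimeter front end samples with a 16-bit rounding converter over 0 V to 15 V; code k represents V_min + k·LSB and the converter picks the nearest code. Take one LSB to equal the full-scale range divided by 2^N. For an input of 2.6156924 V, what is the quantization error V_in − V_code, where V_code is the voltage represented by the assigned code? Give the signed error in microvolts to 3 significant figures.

+30.8 µV

V_FS = 15 V. LSB = 15 V / 2^16 ≈ 228.9 µV.
Position in LSBs: (2.6156924 − (0)) × 65536/15 = 11428.1345; rounding gives k = 11428.
V_code = 0 + (11428/65536) × 15 = 2.6156616211 V.
V_in − V_code = 2.6156924 − (2.6156616211) = +30.8 µV.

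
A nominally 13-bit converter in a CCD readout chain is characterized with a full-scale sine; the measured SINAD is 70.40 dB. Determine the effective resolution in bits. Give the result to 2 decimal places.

11.40 bits

(70.40 − 1.76) / 6.02 = 68.64/6.02 = 11.4020 effective bits.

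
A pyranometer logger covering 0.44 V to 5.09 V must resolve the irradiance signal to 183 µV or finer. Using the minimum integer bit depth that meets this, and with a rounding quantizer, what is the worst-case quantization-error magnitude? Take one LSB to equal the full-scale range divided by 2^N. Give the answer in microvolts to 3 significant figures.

71.0 µV

The full-scale span is 5.09 − (0.44) = 4.65 V.
Required number of levels: 4.65/183 µV = 25410; smallest N with 2^N ≥ that is 15.
One LSB is 4.65 V / 32768 = 141.91 µV.
|e|_max = LSB/2 = 71.0 µV.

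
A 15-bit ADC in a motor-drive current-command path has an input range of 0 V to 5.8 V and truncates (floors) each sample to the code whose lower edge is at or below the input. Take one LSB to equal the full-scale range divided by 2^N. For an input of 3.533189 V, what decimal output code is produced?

V_FS = 5.8 V. LSB = 5.8 V / 2^15 ≈ 177.0 µV.
(V_in − V_min) × 2^15/range = (3.533189 − (0)) × 32768/5.8 = 19961.300.
Floor → code = 19961.

19961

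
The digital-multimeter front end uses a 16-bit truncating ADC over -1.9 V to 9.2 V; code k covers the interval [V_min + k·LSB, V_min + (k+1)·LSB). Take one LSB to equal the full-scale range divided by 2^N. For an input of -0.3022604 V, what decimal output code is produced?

Range = 9.2 − (-1.9) = 11.1 V. LSB = 11.1 V / 2^16 ≈ 169.4 µV.
(V_in − V_min) × 2^16/range = (-0.3022604 − (-1.9)) × 65536/11.1 = 9433.285.
Floor → code = 9433.

9433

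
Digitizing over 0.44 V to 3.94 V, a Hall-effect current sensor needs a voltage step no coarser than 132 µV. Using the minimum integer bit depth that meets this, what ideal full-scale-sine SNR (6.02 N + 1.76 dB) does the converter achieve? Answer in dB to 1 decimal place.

Full-scale range = 3.94 V − (0.44 V) = 3.5 V.
Required number of levels: 3.5/132 µV = 26515; smallest N with 2^N ≥ that is 15.
6.02(15) + 1.76 = 92.06 dB.

92.1 dB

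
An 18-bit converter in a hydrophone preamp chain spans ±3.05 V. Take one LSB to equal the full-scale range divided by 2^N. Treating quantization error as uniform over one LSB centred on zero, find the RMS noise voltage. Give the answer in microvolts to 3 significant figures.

The full-scale span is 3.05 − (-3.05) = 6.1 V.
LSB = 6.1 V / 2^18 = 23.270 µV.
For a uniform distribution on [−LSB/2, +LSB/2], V_rms = LSB/√12 = 23.270 µV/3.4641 = 6.72 µV.

6.72 µV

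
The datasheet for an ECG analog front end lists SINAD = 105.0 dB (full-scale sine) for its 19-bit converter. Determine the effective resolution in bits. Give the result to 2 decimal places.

ENOB = (105.0 − 1.76)/6.02 = 17.1495 bits.

17.15 bits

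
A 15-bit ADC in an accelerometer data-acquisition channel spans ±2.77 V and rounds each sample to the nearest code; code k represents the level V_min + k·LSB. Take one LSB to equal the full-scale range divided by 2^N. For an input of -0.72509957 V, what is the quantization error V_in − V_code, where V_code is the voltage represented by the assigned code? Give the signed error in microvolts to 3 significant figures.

+30.4 µV

Span: 2.77 V − (-2.77 V) = 5.54 V. LSB = 5.54 V / 2^15 ≈ 169.1 µV.
(-0.72509957 − (-2.77)) / LSB = 2.04490043 × 32768/5.54 = 12095.1800. Nearest integer: k = 12095.
Reconstructed level: -2.77 + 12095 × 5.54/32768 V = -0.72513000488 V.
e = -0.72509957 − (-0.72513000488) = +30.4 µV.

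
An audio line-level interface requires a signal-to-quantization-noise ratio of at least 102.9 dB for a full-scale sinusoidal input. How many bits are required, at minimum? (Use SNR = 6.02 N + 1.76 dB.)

17 bits

N ≥ (102.9 − 1.76)/6.02 = 16.801 → N_min = 17.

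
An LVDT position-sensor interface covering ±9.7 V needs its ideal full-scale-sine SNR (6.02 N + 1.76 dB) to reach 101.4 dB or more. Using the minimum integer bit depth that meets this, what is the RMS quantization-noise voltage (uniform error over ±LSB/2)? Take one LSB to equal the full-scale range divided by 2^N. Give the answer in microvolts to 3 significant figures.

Full-scale range = 9.7 V − (-9.7 V) = 19.4 V.
N ≥ (101.4 − 1.76)/6.02 = 16.551 → N_min = 17.
Step size = 19.4/131072 V = 148.01 µV.
RMS noise = LSB/√12 = 42.7 µV.

42.7 µV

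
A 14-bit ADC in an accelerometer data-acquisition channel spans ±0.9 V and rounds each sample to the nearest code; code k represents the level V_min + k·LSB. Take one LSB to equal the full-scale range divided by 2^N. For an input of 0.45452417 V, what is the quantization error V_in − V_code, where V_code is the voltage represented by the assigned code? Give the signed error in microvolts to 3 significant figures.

Span: 0.9 V − (-0.9 V) = 1.8 V. LSB = 1.8 V / 2^14 ≈ 109.9 µV.
Position in LSBs: (0.45452417 − (-0.9)) × 16384/1.8 = 12329.1800; rounding gives k = 12329.
V_code = V_min + k × range/2^14 = -0.9 + 12329 × 1.8/16384 = 0.45450439453 V.
e = 0.45452417 − (0.45450439453) = +19.8 µV.

+19.8 µV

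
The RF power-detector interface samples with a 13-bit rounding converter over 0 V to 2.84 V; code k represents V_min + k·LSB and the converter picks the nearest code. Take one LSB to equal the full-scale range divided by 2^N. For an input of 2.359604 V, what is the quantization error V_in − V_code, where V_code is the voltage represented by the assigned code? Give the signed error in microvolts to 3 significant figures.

+102 µV

Range is 2.84 V. LSB = 2.84 V / 2^13 ≈ 346.7 µV.
(2.359604 − (0)) / LSB = 2.359604 × 8192/2.84 = 6806.2944. Nearest integer: k = 6806.
V_code = 0 + (6806/8192) × 2.84 = 2.359501953 V.
Error = V_in − V_code = 2.359604 − (2.359501953) = +102 µV.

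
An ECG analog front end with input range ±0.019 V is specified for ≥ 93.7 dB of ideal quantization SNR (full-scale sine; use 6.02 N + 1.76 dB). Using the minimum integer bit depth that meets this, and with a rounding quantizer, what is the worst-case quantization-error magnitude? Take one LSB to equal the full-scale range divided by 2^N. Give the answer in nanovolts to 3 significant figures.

Full-scale range = 0.019 V − (-0.019 V) = 0.038 V.
N ≥ (93.7 − 1.76)/6.02 = 15.272 → N_min = 16.
Step size = 0.038/65536 V = 0.57983 µV.
Max error for round-to-nearest is LSB/2 = 290 nV.

290 nV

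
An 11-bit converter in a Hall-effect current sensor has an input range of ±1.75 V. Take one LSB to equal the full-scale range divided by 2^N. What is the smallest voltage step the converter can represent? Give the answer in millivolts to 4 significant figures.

Span: 1.75 V − (-1.75 V) = 3.5 V.
There are 2^11 = 2048 steps.
Step size = 3.5/2048 V = 1.709 mV.

1.709 mV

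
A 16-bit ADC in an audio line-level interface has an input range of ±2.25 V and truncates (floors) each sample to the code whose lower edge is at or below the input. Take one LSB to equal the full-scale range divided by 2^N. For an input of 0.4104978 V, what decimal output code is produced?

38746

The full-scale span is 2.25 − (-2.25) = 4.5 V. LSB = 4.5 V / 2^16 ≈ 68.66 µV.
(V_in − V_min) × 2^16/range = (0.4104978 − (-2.25)) × 65536/4.5 = 38746.308.
Floor → code = 38746.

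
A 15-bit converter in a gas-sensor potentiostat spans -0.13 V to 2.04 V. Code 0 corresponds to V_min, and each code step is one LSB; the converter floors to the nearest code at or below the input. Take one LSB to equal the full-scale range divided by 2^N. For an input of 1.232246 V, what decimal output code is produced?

20570

Full-scale range = 2.04 V − (-0.13 V) = 2.17 V. LSB = 2.17 V / 2^15 ≈ 66.22 µV.
code = ⌊(V_in − V_min)/LSB⌋ = ⌊(V_in − V_min) × 2^15 / range⌋
     = ⌊(1.232246 − (-0.13)) × 32768 / 2.17⌋ = ⌊1.362246 × 32768/2.17⌋
     = ⌊20570.542⌋ = 20570.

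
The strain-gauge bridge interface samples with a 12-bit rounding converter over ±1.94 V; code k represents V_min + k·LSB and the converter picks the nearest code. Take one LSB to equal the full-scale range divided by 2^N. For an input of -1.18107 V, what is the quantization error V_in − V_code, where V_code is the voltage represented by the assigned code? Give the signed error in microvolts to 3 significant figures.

Span: 1.94 V − (-1.94 V) = 3.88 V. LSB = 3.88 V / 2^12 ≈ 0.9473 mV.
(V_in − V_min)/LSB = (-1.18107 − (-1.94)) × 4096/3.88 = 801.1797 → nearest code k = 801.
V_code = V_min + k × range/2^12 = -1.94 + 801 × 3.88/4096 = -1.181240234 V.
V_in − V_code = -1.18107 − (-1.181240234) = +170 µV.

+170 µV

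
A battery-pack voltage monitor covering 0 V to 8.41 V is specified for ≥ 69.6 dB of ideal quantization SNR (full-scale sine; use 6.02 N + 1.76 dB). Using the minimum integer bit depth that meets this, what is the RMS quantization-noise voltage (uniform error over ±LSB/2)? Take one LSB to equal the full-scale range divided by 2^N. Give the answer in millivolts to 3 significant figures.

Full-scale range = 8.41 V.
N ≥ (69.6 − 1.76)/6.02 = 11.269 → N_min = 12.
Step size = 8.41/4096 V = 2.0532 mV.
σ_q = LSB/√12 = 2.0532 mV/3.4641 = 0.593 mV.

0.593 mV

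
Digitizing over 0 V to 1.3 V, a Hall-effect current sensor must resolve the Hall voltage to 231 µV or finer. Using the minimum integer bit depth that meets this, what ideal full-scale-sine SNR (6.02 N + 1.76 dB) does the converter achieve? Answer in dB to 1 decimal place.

80.0 dB

Range is 1.3 V.
Levels needed ≥ 1.3/231 µV = 5628. 2^13 = 8192 suffices, so N_min = 13.
6.02(13) + 1.76 = 80.02 dB.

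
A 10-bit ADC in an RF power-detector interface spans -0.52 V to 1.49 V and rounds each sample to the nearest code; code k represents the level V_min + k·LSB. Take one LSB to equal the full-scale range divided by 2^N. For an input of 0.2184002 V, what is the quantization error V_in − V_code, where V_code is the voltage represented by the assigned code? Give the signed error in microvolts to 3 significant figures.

The full-scale span is 1.49 − (-0.52) = 2.01 V. LSB = 2.01 V / 2^10 ≈ 1.963 mV.
Position in LSBs: (0.2184002 − (-0.52)) × 1024/2.01 = 376.1800; rounding gives k = 376.
Reconstructed level: -0.52 + 376 × 2.01/1024 V = 0.2180468750 V.
V_in − V_code = 0.2184002 − (0.2180468750) = +353 µV.

+353 µV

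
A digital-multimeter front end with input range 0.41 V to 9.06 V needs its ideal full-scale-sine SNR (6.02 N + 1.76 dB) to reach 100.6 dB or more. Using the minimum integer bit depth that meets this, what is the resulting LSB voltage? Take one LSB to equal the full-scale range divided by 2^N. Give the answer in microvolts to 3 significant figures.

66.0 µV

Full-scale range = 9.06 V − (0.41 V) = 8.65 V.
N ≥ (100.6 − 1.76)/6.02 = 16.419 → N_min = 17.
Step size = 8.65/131072 V = 66.0 µV.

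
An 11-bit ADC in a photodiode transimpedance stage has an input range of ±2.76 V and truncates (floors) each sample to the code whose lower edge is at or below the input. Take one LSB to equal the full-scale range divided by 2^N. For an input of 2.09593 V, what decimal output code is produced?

Full-scale range = 2.76 V − (-2.76 V) = 5.52 V. LSB = 5.52 V / 2^11 ≈ 2.695 mV.
V_in − V_min = 2.09593 − (-2.76) = 4.85593 V.
Divide by LSB: 4.85593 × 2048/5.52 = 1801.6204.
Truncating gives code 1801.

1801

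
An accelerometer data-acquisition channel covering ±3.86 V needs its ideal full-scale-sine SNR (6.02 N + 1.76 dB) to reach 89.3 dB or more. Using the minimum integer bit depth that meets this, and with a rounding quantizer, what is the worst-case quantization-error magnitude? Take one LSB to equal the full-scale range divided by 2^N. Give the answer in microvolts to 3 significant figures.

The full-scale span is 3.86 − (-3.86) = 7.72 V.
Solving 6.02 N ≥ 89.3 − 1.76: N ≥ 14.542. Round up → N = 15.
Step size = 7.72/32768 V = 235.60 µV.
|e|_max = LSB/2 = 118 µV.

118 µV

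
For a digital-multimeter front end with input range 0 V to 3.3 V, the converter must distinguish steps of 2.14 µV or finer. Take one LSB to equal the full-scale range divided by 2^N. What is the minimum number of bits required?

V_FS = 3.3 V.
Required number of levels: 3.3/2.14 µV = 1.5421e6; smallest N with 2^N ≥ that is 21.

21 bits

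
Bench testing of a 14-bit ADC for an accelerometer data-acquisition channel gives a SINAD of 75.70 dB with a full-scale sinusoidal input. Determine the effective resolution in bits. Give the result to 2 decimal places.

Inverting SNR = 6.02 N + 1.76: N_eff = (75.70 − 1.76)/6.02 = 12.2824.

12.28 bits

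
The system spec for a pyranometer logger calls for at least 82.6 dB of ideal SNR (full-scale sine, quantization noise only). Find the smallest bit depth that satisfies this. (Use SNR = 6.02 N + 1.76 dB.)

14 bits

Required N = ⌈(82.6 − 1.76)/6.02⌉ = ⌈13.429⌉ = 14.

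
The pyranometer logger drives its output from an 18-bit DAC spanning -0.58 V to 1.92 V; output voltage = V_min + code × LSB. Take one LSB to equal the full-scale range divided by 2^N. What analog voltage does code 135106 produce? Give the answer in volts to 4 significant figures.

Range = 1.92 − (-0.58) = 2.5 V. LSB = 2.5 V / 2^18.
V_out = V_min + code × LSB = -0.58 V + 135106 × 2.5 V / 262144
      = -0.58 V + 1.28847 V = 0.708471 V.

0.7085 V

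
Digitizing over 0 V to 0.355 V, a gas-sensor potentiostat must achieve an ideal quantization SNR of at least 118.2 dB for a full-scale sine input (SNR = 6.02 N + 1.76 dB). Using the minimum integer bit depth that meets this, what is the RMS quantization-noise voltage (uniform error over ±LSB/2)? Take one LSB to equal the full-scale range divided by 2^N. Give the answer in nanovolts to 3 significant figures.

97.7 nV

V_FS = 0.355 V.
6.02 N + 1.76 ≥ 118.2 gives N ≥ 19.342, so the minimum integer is 20.
Step size = 0.355/1048576 V = 338.55 nV.
σ_q = LSB/√12 = 338.55 nV/3.4641 = 97.7 nV.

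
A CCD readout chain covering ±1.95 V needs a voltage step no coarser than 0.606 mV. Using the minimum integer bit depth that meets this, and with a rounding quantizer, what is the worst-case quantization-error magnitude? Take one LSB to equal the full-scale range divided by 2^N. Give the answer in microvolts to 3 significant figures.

The full-scale span is 1.95 − (-1.95) = 3.9 V.
Levels needed ≥ 3.9/0.606 mV = 6436. 2^13 = 8192 suffices, so N_min = 13.
LSB = 3.9 V ÷ 2^13 = 3.9/8192 V = 476.07 µV.
Max error for round-to-nearest is LSB/2 = 238 µV.

238 µV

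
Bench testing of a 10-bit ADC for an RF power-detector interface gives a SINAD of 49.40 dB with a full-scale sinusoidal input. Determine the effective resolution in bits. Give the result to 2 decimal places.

Inverting SNR = 6.02 N + 1.76: N_eff = (49.40 − 1.76)/6.02 = 7.9136.

7.91 bits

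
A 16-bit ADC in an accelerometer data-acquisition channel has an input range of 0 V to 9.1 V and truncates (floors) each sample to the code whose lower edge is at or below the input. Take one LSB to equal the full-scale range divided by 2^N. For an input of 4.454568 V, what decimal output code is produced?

Span = 9.1 V. LSB = 9.1 V / 2^16 ≈ 138.9 µV.
code = ⌊(V_in − V_min)/LSB⌋ = ⌊(V_in − V_min) × 2^16 / range⌋
     = ⌊(4.454568 − (0)) × 65536 / 9.1⌋ = ⌊4.454568 × 65536/9.1⌋
     = ⌊32080.722⌋ = 32080.

32080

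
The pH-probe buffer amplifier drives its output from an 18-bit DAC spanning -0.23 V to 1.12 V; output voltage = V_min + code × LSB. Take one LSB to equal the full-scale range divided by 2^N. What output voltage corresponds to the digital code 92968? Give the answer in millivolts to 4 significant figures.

Full-scale range = 1.12 V − (-0.23 V) = 1.35 V. LSB = 1.35 V / 2^18.
V_out = V_min + code × LSB = -0.23 V + 92968 × 1.35 V / 262144
      = -0.23 V + 0.478770 V = 0.248770 V.

248.8 mV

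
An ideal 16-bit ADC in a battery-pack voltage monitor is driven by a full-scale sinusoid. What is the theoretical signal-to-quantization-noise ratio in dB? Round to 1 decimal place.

98.1 dB

SNR = 6.02·16 + 1.76 = 98.08 dB.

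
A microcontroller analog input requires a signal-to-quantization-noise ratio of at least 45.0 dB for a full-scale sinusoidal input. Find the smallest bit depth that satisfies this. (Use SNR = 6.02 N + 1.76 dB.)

6.02 N + 1.76 ≥ 45.0 gives N ≥ 7.183, so the minimum integer is 8.

8 bits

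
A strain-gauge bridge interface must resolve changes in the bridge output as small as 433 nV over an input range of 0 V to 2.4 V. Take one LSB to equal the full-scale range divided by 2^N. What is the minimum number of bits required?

23 bits

Full-scale range = 2.4 V.
Required number of levels: 2.4/433 nV = 5.5427e6; smallest N with 2^N ≥ that is 23.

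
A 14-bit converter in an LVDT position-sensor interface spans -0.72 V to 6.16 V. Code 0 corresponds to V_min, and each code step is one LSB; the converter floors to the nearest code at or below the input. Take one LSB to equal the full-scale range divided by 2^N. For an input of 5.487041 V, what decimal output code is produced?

The full-scale span is 6.16 − (-0.72) = 6.88 V. LSB = 6.88 V / 2^14 ≈ 419.9 µV.
code = ⌊(V_in − V_min)/LSB⌋ = ⌊(V_in − V_min) × 2^14 / range⌋
     = ⌊(5.487041 − (-0.72)) × 16384 / 6.88⌋ = ⌊6.207041 × 16384/6.88⌋
     = ⌊14781.419⌋ = 14781.

14781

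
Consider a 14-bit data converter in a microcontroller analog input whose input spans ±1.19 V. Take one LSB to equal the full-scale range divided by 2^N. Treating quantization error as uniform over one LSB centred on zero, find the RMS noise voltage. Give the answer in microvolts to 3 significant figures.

41.9 µV

The full-scale span is 1.19 − (-1.19) = 2.38 V.
Step size = 2.38/16384 V = 145.26 µV.
For a uniform distribution on [−LSB/2, +LSB/2], V_rms = LSB/√12 = 145.26 µV/3.4641 = 41.9 µV.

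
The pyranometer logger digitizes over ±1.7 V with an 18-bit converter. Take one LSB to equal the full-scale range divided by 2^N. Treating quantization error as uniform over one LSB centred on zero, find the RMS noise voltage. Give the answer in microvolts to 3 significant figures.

Full-scale range = 1.7 V − (-1.7 V) = 3.4 V.
LSB = 3.4 V ÷ 2^18 = 3.4/262144 V = 12.970 µV.
RMS of a uniform error over width LSB is LSB/√12 = 3.74 µV.

3.74 µV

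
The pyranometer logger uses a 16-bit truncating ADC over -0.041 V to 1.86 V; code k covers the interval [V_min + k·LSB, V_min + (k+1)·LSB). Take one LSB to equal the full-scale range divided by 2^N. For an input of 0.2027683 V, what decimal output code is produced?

Full-scale range = 1.86 V − (-0.041 V) = 1.901 V. LSB = 1.901 V / 2^16 ≈ 29.01 µV.
(V_in − V_min) × 2^16/range = (0.2027683 − (-0.041)) × 65536/1.901 = 8403.787.
Floor → code = 8403.

8403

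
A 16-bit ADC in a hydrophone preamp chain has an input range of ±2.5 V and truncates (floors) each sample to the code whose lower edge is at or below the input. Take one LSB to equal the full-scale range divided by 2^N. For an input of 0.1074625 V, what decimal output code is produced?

34176

Span: 2.5 V − (-2.5 V) = 5 V. LSB = 5 V / 2^16 ≈ 76.29 µV.
code = ⌊(V_in − V_min)/LSB⌋ = ⌊(V_in − V_min) × 2^16 / range⌋
     = ⌊(0.1074625 − (-2.5)) × 65536 / 5⌋ = ⌊2.6074625 × 65536/5⌋
     = ⌊34176.532⌋ = 34176.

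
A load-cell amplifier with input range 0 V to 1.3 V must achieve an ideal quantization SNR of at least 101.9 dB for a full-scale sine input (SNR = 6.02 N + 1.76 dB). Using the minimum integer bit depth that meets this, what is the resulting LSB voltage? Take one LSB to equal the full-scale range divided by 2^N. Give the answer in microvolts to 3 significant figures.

Range is 1.3 V.
N ≥ (101.9 − 1.76)/6.02 = 16.635 → N_min = 17.
LSB = 1.3 V ÷ 2^17 = 1.3/131072 V = 9.92 µV.

9.92 µV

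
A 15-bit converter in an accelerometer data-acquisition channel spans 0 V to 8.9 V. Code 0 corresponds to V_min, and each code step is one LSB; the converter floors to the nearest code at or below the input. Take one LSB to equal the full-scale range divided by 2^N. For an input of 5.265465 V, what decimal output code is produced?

19386

Span = 8.9 V. LSB = 8.9 V / 2^15 ≈ 271.6 µV.
V_in − V_min = 5.265465 − (0) = 5.265465 V.
Divide by LSB: 5.265465 × 32768/8.9 = 19386.3772.
Truncating gives code 19386.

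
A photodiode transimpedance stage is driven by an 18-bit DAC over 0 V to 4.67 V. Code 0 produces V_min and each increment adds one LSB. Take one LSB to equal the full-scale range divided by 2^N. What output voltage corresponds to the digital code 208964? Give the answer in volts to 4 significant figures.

Range is 4.67 V. LSB = 4.67 V / 2^18.
V_out = 0 + 208964 × (4.67/262144) V
      = 0 + 3.72262 = 3.72262 V.

3.723 V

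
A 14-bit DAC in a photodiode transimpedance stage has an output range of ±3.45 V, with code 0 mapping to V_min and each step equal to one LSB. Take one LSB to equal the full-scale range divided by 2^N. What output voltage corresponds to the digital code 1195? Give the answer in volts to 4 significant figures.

-2.947 V

Range = 3.45 − (-3.45) = 6.9 V. LSB = 6.9 V / 2^14.
V_out = V_min + code × LSB = -3.45 V + 1195 × 6.9 V / 16384
      = -3.45 V + 0.503265 V = -2.94673 V.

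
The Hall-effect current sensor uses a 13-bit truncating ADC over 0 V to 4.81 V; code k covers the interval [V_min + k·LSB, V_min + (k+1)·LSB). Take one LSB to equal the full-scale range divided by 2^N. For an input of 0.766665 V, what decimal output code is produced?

1305

Full-scale range = 4.81 V. LSB = 4.81 V / 2^13 ≈ 0.5872 mV.
code = ⌊(V_in − V_min)/LSB⌋ = ⌊(V_in − V_min) × 2^13 / range⌋
     = ⌊(0.766665 − (0)) × 8192 / 4.81⌋ = ⌊0.766665 × 8192/4.81⌋
     = ⌊1305.721⌋ = 1305.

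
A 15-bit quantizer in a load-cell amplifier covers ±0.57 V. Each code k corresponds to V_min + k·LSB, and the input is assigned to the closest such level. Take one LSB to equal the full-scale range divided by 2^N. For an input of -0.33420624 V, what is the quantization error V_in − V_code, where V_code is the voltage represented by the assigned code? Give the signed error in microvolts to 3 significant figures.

−13.1 µV

Span: 0.57 V − (-0.57 V) = 1.14 V. LSB = 1.14 V / 2^15 ≈ 34.79 µV.
(V_in − V_min)/LSB = (-0.33420624 − (-0.57)) × 32768/1.14 = 6777.6227 → nearest code k = 6778.
V_code = -0.57 + (6778/32768) × 1.14 = -0.33419311523 V.
V_in − V_code = -0.33420624 − (-0.33419311523) = −13.1 µV.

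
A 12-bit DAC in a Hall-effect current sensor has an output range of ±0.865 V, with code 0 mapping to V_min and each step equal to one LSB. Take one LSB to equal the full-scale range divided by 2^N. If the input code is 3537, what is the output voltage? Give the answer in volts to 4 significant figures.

0.6289 V

Range = 0.865 − (-0.865) = 1.73 V. LSB = 1.73 V / 2^12.
V_out = -0.865 + 3537 × (1.73/4096) V
      = -0.865 + 1.49390 = 0.628899 V.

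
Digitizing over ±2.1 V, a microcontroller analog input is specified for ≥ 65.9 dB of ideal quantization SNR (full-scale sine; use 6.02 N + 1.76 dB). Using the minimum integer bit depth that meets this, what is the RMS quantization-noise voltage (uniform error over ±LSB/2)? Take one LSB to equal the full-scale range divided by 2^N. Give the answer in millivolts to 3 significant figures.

0.592 mV

Span: 2.1 V − (-2.1 V) = 4.2 V.
6.02 N + 1.76 ≥ 65.9 gives N ≥ 10.654, so the minimum integer is 11.
One LSB is 4.2 V / 2048 = 2.0508 mV.
σ_q = LSB/√12 = 2.0508 mV/3.4641 = 0.592 mV.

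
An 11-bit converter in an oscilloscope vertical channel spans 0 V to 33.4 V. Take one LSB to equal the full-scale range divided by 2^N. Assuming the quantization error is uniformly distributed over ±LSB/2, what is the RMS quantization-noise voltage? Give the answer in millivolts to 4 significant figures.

4.708 mV

Span = 33.4 V.
Step size = 33.4/2048 V = 16.3086 mV.
σ_q = LSB/√12 = 16.3086 mV/3.4641 = 4.708 mV.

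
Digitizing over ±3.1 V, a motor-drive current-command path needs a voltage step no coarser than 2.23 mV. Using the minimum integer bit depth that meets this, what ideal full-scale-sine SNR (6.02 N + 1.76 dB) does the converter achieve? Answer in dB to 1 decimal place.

Range = 3.1 − (-3.1) = 6.2 V.
6.2 V / 2.23 mV = 2780. Since 2^11 = 2048 and 2^12 = 4096, N = 12.
6.02(12) + 1.76 = 74.00 dB.

74.0 dB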